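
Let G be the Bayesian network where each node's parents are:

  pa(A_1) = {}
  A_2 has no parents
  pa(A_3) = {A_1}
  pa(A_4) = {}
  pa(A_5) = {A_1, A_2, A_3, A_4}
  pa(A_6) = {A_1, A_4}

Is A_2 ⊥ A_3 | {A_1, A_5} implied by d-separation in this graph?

3 paths connect A_2 and A_3; each must be blocked for d-separation to hold:
Path 1: A_2 → A_5 ← A_4 → A_6 ← A_1 → A_3
  A_6 is a collider here and neither A_6 nor any of its descendants is conditioned on, so the collider stays closed — the path is blocked at A_6.
Path 2: A_2 → A_5 ← A_1 → A_3
  A_1 is a fork here and A_1 is conditioned on, so the path is blocked at A_1.
Path 3: A_2 → A_5 ← A_3
  A_5 is a collider and A_5 is conditioned on, which opens it — no node blocks this path, so it is active.
Since the path A_2 → A_5 ← A_3 is active, A_2 and A_3 are not d-separated given {A_1, A_5}.

No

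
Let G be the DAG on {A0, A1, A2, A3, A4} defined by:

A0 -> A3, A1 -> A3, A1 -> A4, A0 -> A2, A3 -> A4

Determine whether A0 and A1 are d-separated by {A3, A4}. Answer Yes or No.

2 paths connect A0 and A1; each must be blocked for d-separation to hold:
Path 1: A0 → A3 → A4 ← A1
  A3 is a chain here and A3 is conditioned on, so the path is blocked at A3.
Path 2: A0 → A3 ← A1
  A3 is a collider and A3 is conditioned on, which opens it — no node blocks this path, so it is active.
Because an active path exists, A0 and A1 are not d-separated.

No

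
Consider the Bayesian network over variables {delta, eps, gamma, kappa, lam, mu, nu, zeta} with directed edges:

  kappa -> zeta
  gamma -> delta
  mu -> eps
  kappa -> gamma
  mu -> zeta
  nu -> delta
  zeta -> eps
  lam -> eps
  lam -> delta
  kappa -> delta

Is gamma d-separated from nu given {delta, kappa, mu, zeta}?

Enumerating the 4 paths from gamma to nu and testing each for blocking by {delta, kappa, mu, zeta}:
Path 1: gamma ← kappa → zeta → eps ← lam → delta ← nu
  kappa is a fork here and kappa is conditioned on, so the path is blocked at kappa.
Path 2: gamma ← kappa → zeta ← mu → eps ← lam → delta ← nu
  kappa is a fork here and kappa is conditioned on, so the path is blocked at kappa.
Path 3: gamma ← kappa → delta ← nu
  kappa is a fork here and kappa is conditioned on, so the path is blocked at kappa.
Path 4: gamma → delta ← nu
  delta is a collider and delta is conditioned on, which opens it — no node blocks this path, so it is active.
At least one path is unblocked, so d-separation fails.

No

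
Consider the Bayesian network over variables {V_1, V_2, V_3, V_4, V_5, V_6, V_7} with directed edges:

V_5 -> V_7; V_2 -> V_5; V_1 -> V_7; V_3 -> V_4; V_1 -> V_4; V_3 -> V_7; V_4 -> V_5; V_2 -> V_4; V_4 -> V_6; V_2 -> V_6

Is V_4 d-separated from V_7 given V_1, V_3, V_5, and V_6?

Yes

We examine all 5 paths between V_4 and V_7:
  1. V_4 → V_5 → V_7 — V_5:chain[blocks] ⇒ blocked
  2. V_4 → V_6 ← V_2 → V_5 → V_7 — V_6:collider[open]; V_2:fork[open]; V_5:chain[blocks] ⇒ blocked
  3. V_4 ← V_2 → V_5 → V_7 — V_2:fork[open]; V_5:chain[blocks] ⇒ blocked
  4. V_4 ← V_3 → V_7 — V_3:fork[blocks] ⇒ blocked
  5. V_4 ← V_1 → V_7 — V_1:fork[blocks] ⇒ blocked
Since every path is blocked, d-separation holds.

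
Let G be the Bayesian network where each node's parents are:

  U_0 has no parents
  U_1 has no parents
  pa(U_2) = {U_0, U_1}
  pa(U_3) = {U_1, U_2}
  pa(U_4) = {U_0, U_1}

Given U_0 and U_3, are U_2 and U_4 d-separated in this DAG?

There are 3 undirected paths between U_2 and U_4; checking each against the conditioning set {U_0, U_3}:
Path 1: U_2 ← U_1 → U_4
  U_1 is a fork and U_1 is not conditioned on — no node blocks this path, so it is active.
Path 2: U_2 ← U_0 → U_4
  U_0 is a fork here and U_0 is conditioned on, so the path is blocked at U_0.
Path 3: U_2 → U_3 ← U_1 → U_4
  U_3 is a collider and U_3 is conditioned on, which opens it; U_1 is a fork and U_1 is not conditioned on — no node blocks this path, so it is active.
Since the path U_2 ← U_1 → U_4 is active, U_2 and U_4 are not d-separated given {U_0, U_3}.

No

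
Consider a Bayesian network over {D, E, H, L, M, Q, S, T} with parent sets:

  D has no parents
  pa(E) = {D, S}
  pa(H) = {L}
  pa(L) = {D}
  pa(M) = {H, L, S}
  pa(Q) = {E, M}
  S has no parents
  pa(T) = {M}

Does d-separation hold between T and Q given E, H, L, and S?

We examine all 4 paths between T and Q:
Path 1: T ← M → Q
  M is a fork and M is not conditioned on — no node blocks this path, so it is active.
Path 2: T ← M ← H ← L ← D → E → Q
  H is a chain here and H is conditioned on, so the path is blocked at H.
Path 3: T ← M ← L ← D → E → Q
  L is a chain here and L is conditioned on, so the path is blocked at L.
Path 4: T ← M ← S → E → Q
  S is a fork here and S is conditioned on, so the path is blocked at S.
Because an active path exists, T and Q are not d-separated.

No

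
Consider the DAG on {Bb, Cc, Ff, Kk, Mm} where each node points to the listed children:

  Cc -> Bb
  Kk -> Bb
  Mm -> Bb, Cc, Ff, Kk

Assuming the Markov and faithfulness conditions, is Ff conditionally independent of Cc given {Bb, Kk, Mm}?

There are 3 undirected paths between Ff and Cc; checking each against the conditioning set {Bb, Kk, Mm}:
Path 1: Ff ← Mm → Cc
  Mm is a fork here and Mm is conditioned on, so the path is blocked at Mm.
Path 2: Ff ← Mm → Bb ← Cc
  Mm is a fork here and Mm is conditioned on, so the path is blocked at Mm.
Path 3: Ff ← Mm → Kk → Bb ← Cc
  Mm is a fork here and Mm is conditioned on, so the path is blocked at Mm.
All paths are blocked; Ff ⊥ Cc | {Bb, Kk, Mm} holds.

Yes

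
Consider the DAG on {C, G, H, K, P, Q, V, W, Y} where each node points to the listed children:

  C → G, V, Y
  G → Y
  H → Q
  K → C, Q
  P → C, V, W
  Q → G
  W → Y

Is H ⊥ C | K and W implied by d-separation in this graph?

Yes

We examine all 5 paths between H and C:
  1. H → Q ← K → C — Q:collider[blocks]; K:fork[blocks] ⇒ blocked
  2. H → Q → G ← C — Q:chain[open]; G:collider[blocks] ⇒ blocked
  3. H → Q → G → Y ← C — Q:chain[open]; G:chain[open]; Y:collider[blocks] ⇒ blocked
  4. H → Q → G → Y ← W ← P → C — Q:chain[open]; G:chain[open]; Y:collider[blocks]; W:chain[blocks]; P:fork[open] ⇒ blocked
  5. H → Q → G → Y ← W ← P → V ← C — Q:chain[open]; G:chain[open]; Y:collider[blocks]; W:chain[blocks]; P:fork[open]; V:collider[blocks] ⇒ blocked
Since every path is blocked, d-separation holds.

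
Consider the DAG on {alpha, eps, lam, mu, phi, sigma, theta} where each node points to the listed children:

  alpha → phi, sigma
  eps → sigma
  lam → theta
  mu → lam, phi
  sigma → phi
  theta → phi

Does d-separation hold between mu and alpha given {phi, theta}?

No

There are 4 undirected paths between mu and alpha; checking each against the conditioning set {phi, theta}:
Path 1: mu → phi ← sigma ← alpha
  phi is a collider and phi is conditioned on, which opens it; sigma is a chain and sigma is not conditioned on — no node blocks this path, so it is active.
Path 2: mu → phi ← alpha
  phi is a collider and phi is conditioned on, which opens it — no node blocks this path, so it is active.
Path 3: mu → lam → theta → phi ← sigma ← alpha
  theta is a chain here and theta is conditioned on, so the path is blocked at theta.
Path 4: mu → lam → theta → phi ← alpha
  theta is a chain here and theta is conditioned on, so the path is blocked at theta.
Because an active path exists, mu and alpha are not d-separated.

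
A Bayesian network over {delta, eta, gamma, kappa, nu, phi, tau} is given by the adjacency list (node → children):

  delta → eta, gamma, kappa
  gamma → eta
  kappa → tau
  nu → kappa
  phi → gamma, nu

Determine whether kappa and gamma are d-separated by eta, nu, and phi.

There are 3 undirected paths between kappa and gamma; checking each against the conditioning set {eta, nu, phi}:
Path 1: kappa ← delta → eta ← gamma
  delta is a fork and delta is not conditioned on; eta is a collider and eta is conditioned on, which opens it — no node blocks this path, so it is active.
Path 2: kappa ← delta → gamma
  delta is a fork and delta is not conditioned on — no node blocks this path, so it is active.
Path 3: kappa ← nu ← phi → gamma
  nu is a chain here and nu is conditioned on, so the path is blocked at nu.
Because an active path exists, kappa and gamma are not d-separated.

No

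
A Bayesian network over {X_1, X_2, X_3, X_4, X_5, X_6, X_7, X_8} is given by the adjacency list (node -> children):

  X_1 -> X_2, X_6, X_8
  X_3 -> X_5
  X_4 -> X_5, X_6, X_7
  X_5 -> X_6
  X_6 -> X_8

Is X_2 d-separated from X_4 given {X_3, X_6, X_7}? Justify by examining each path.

No

There are 4 undirected paths between X_2 and X_4; checking each against the conditioning set {X_3, X_6, X_7}:
  1. X_2 ← X_1 → X_8 ← X_6 ← X_4 — X_1:fork[open]; X_8:collider[blocks]; X_6:chain[blocks] ⇒ blocked
  2. X_2 ← X_1 → X_8 ← X_6 ← X_5 ← X_4 — X_1:fork[open]; X_8:collider[blocks]; X_6:chain[blocks]; X_5:chain[open] ⇒ blocked
  3. X_2 ← X_1 → X_6 ← X_4 — X_1:fork[open]; X_6:collider[open] ⇒ active
  4. X_2 ← X_1 → X_6 ← X_5 ← X_4 — X_1:fork[open]; X_6:collider[open]; X_5:chain[open] ⇒ active
Since the path X_2 ← X_1 → X_6 ← X_4 is active, X_2 and X_4 are not d-separated given {X_3, X_6, X_7}.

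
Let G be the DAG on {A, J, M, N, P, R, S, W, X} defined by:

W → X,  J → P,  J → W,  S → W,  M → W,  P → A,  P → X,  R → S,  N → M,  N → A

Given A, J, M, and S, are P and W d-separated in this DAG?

Yes

3 paths connect P and W; each must be blocked for d-separation to hold:
Path 1: P → X ← W
  X is a collider here and neither X nor any of its descendants is conditioned on, so the collider stays closed — the path is blocked at X.
Path 2: P → A ← N → M → W
  M is a chain here and M is conditioned on, so the path is blocked at M.
Path 3: P ← J → W
  J is a fork here and J is conditioned on, so the path is blocked at J.
Every path is blocked, so P and W are d-separated given {A, J, M, S}.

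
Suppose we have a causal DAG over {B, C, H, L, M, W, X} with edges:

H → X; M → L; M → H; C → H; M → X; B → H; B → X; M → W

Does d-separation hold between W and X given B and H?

No — W and X are not d-separated given {B, H}.

There are 3 undirected paths between W and X; checking each against the conditioning set {B, H}:
Path 1: W ← M → H ← B → X
  B is a fork here and B is conditioned on, so the path is blocked at B.
Path 2: W ← M → H → X
  H is a chain here and H is conditioned on, so the path is blocked at H.
Path 3: W ← M → X
  M is a fork and M is not conditioned on — no node blocks this path, so it is active.
At least one path is unblocked, so d-separation fails.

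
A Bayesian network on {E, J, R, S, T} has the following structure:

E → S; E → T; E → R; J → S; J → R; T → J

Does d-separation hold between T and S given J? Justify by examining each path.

There are 4 undirected paths between T and S; checking each against the conditioning set {J}:
Path 1: T ← E → S
  E is a fork and E is not conditioned on — no node blocks this path, so it is active.
Path 2: T ← E → R ← J → S
  R is a collider here and neither R nor any of its descendants is conditioned on, so the collider stays closed — the path is blocked at R.
Path 3: T → J → S
  J is a chain here and J is conditioned on, so the path is blocked at J.
Path 4: T → J → R ← E → S
  J is a chain here and J is conditioned on, so the path is blocked at J.
Since the path T ← E → S is active, T and S are not d-separated given {J}.

No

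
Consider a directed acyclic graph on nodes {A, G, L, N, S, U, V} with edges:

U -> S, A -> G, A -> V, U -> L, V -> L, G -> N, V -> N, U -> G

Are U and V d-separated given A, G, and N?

We examine all 3 paths between U and V:
Path 1: U → L ← V
  L is a collider here and neither L nor any of its descendants is conditioned on, so the collider stays closed — the path is blocked at L.
Path 2: U → G → N ← V
  G is a chain here and G is conditioned on, so the path is blocked at G.
Path 3: U → G ← A → V
  A is a fork here and A is conditioned on, so the path is blocked at A.
Since every path is blocked, d-separation holds.

Yes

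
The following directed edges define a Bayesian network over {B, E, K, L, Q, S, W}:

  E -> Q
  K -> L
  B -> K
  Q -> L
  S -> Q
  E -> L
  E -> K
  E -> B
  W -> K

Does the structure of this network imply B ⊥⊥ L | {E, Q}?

No

6 paths connect B and L; each must be blocked for d-separation to hold:
Path 1: B ← E → L
  E is a fork here and E is conditioned on, so the path is blocked at E.
Path 2: B ← E → Q → L
  E is a fork here and E is conditioned on, so the path is blocked at E.
Path 3: B ← E → K → L
  E is a fork here and E is conditioned on, so the path is blocked at E.
Path 4: B → K → L
  K is a chain and K is not conditioned on — no node blocks this path, so it is active.
Path 5: B → K ← E → L
  K is a collider here and neither K nor any of its descendants is conditioned on, so the collider stays closed — the path is blocked at K.
Path 6: B → K ← E → Q → L
  K is a collider here and neither K nor any of its descendants is conditioned on, so the collider stays closed — the path is blocked at K.
Since the path B → K → L is active, B and L are not d-separated given {E, Q}.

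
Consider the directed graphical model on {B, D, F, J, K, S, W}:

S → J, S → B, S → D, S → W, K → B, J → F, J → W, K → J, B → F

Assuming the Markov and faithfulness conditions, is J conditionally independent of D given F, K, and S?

Yes — J and D are d-separated given {F, K, S}.

Enumerating the 4 paths from J to D and testing each for blocking by {F, K, S}:
  1. J → F ← B ← S → D — F:collider[open]; B:chain[open]; S:fork[blocks] ⇒ blocked
  2. J → W ← S → D — W:collider[blocks]; S:fork[blocks] ⇒ blocked
  3. J ← S → D — S:fork[blocks] ⇒ blocked
  4. J ← K → B ← S → D — K:fork[blocks]; B:collider[open]; S:fork[blocks] ⇒ blocked
Every path is blocked, so J and D are d-separated given {F, K, S}.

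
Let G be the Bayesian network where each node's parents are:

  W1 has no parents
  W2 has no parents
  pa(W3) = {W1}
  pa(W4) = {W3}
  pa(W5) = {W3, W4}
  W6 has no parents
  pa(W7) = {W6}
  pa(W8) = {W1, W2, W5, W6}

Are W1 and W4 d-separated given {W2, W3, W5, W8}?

We examine all 4 paths between W1 and W4:
Path 1: W1 → W8 ← W5 ← W4
  W5 is a chain here and W5 is conditioned on, so the path is blocked at W5.
Path 2: W1 → W8 ← W5 ← W3 → W4
  W5 is a chain here and W5 is conditioned on, so the path is blocked at W5.
Path 3: W1 → W3 → W4
  W3 is a chain here and W3 is conditioned on, so the path is blocked at W3.
Path 4: W1 → W3 → W5 ← W4
  W3 is a chain here and W3 is conditioned on, so the path is blocked at W3.
Since every path is blocked, d-separation holds.

Yes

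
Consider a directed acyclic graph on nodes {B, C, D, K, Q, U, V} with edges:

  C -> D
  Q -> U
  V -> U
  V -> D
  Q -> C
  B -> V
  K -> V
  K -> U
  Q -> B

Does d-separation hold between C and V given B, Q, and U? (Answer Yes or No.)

4 paths connect C and V; each must be blocked for d-separation to hold:
  1. C → D ← V — D:collider[blocks] ⇒ blocked
  2. C ← Q → U ← V — Q:fork[blocks]; U:collider[open] ⇒ blocked
  3. C ← Q → U ← K → V — Q:fork[blocks]; U:collider[open]; K:fork[open] ⇒ blocked
  4. C ← Q → B → V — Q:fork[blocks]; B:chain[blocks] ⇒ blocked
All paths are blocked; C ⊥ V | {B, Q, U} holds.

Yes — C and V are d-separated given {B, Q, U}.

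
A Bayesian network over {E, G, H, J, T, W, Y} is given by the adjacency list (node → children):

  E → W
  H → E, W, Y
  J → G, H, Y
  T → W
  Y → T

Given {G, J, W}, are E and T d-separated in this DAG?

We examine all 6 paths between E and T:
  1. E → W ← T — W:collider[open] ⇒ active
  2. E → W ← H → Y → T — W:collider[open]; H:fork[open]; Y:chain[open] ⇒ active
  3. E → W ← H ← J → Y → T — W:collider[open]; H:chain[open]; J:fork[blocks]; Y:chain[open] ⇒ blocked
  4. E ← H → W ← T — H:fork[open]; W:collider[open] ⇒ active
  5. E ← H → Y → T — H:fork[open]; Y:chain[open] ⇒ active
  6. E ← H ← J → Y → T — H:chain[open]; J:fork[blocks]; Y:chain[open] ⇒ blocked
At least one path is unblocked, so d-separation fails.

No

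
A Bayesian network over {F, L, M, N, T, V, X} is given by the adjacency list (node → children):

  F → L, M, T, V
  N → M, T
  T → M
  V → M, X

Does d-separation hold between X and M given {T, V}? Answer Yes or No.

Yes — X and M are d-separated given {T, V}.

We examine all 4 paths between X and M:
  1. X ← V ← F → M — V:chain[blocks]; F:fork[open] ⇒ blocked
  2. X ← V ← F → T ← N → M — V:chain[blocks]; F:fork[open]; T:collider[open]; N:fork[open] ⇒ blocked
  3. X ← V ← F → T → M — V:chain[blocks]; F:fork[open]; T:chain[blocks] ⇒ blocked
  4. X ← V → M — V:fork[blocks] ⇒ blocked
All paths are blocked; X ⊥ M | {T, V} holds.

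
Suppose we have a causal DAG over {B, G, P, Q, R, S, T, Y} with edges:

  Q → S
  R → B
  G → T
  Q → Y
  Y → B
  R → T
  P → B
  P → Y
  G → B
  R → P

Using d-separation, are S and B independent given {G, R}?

No

4 paths connect S and B; each must be blocked for d-separation to hold:
Path 1: S ← Q → Y ← P ← R → B
  Y is a collider here and neither Y nor any of its descendants is conditioned on, so the collider stays closed — the path is blocked at Y.
Path 2: S ← Q → Y ← P ← R → T ← G → B
  Y is a collider here and neither Y nor any of its descendants is conditioned on, so the collider stays closed — the path is blocked at Y.
Path 3: S ← Q → Y ← P → B
  Y is a collider here and neither Y nor any of its descendants is conditioned on, so the collider stays closed — the path is blocked at Y.
Path 4: S ← Q → Y → B
  Q is a fork and Q is not conditioned on; Y is a chain and Y is not conditioned on — no node blocks this path, so it is active.
Because an active path exists, S and B are not d-separated.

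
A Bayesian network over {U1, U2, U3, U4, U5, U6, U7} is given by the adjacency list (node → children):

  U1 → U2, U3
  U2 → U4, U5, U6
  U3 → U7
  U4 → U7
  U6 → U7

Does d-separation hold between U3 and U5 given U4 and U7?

No — U3 and U5 are not d-separated given {U4, U7}.

We examine all 3 paths between U3 and U5:
Path 1: U3 ← U1 → U2 → U5
  U1 is a fork and U1 is not conditioned on; U2 is a chain and U2 is not conditioned on — no node blocks this path, so it is active.
Path 2: U3 → U7 ← U6 ← U2 → U5
  U7 is a collider and U7 is conditioned on, which opens it; U6 is a chain and U6 is not conditioned on; U2 is a fork and U2 is not conditioned on — no node blocks this path, so it is active.
Path 3: U3 → U7 ← U4 ← U2 → U5
  U4 is a chain here and U4 is conditioned on, so the path is blocked at U4.
Since the path U3 ← U1 → U2 → U5 is active, U3 and U5 are not d-separated given {U4, U7}.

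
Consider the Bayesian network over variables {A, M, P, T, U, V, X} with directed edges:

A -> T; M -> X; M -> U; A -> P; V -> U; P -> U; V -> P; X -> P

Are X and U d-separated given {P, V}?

No

3 paths connect X and U; each must be blocked for d-separation to hold:
Path 1: X ← M → U
  M is a fork and M is not conditioned on — no node blocks this path, so it is active.
Path 2: X → P ← V → U
  V is a fork here and V is conditioned on, so the path is blocked at V.
Path 3: X → P → U
  P is a chain here and P is conditioned on, so the path is blocked at P.
At least one path is unblocked, so d-separation fails.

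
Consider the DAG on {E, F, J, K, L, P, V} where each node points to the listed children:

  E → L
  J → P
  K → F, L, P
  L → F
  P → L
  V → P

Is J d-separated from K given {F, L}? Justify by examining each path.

3 paths connect J and K; each must be blocked for d-separation to hold:
Path 1: J → P → L → F ← K
  L is a chain here and L is conditioned on, so the path is blocked at L.
Path 2: J → P → L ← K
  P is a chain and P is not conditioned on; L is a collider and L is conditioned on, which opens it — no node blocks this path, so it is active.
Path 3: J → P ← K
  P is a collider and its descendant L is conditioned on, which opens it — no node blocks this path, so it is active.
Since the path J → P → L ← K is active, J and K are not d-separated given {F, L}.

No — J and K are not d-separated given {F, L}.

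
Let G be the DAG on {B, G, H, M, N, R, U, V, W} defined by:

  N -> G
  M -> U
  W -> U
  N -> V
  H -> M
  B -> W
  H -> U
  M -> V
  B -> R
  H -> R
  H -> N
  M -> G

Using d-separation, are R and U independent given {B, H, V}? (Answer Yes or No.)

5 paths connect R and U; each must be blocked for d-separation to hold:
  1. R ← B → W → U — B:fork[blocks]; W:chain[open] ⇒ blocked
  2. R ← H → N → G ← M → U — H:fork[blocks]; N:chain[open]; G:collider[blocks]; M:fork[open] ⇒ blocked
  3. R ← H → N → V ← M → U — H:fork[blocks]; N:chain[open]; V:collider[open]; M:fork[open] ⇒ blocked
  4. R ← H → M → U — H:fork[blocks]; M:chain[open] ⇒ blocked
  5. R ← H → U — H:fork[blocks] ⇒ blocked
Every path is blocked, so R and U are d-separated given {B, H, V}.

Yes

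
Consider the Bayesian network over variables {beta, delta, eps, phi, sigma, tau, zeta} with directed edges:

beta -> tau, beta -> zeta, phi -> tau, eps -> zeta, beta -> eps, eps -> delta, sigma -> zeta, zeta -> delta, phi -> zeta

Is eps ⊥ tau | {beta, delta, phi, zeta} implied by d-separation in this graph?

There are 6 undirected paths between eps and tau; checking each against the conditioning set {beta, delta, phi, zeta}:
  1. eps → delta ← zeta ← phi → tau — delta:collider[open]; zeta:chain[blocks]; phi:fork[blocks] ⇒ blocked
  2. eps → delta ← zeta ← beta → tau — delta:collider[open]; zeta:chain[blocks]; beta:fork[blocks] ⇒ blocked
  3. eps → zeta ← phi → tau — zeta:collider[open]; phi:fork[blocks] ⇒ blocked
  4. eps → zeta ← beta → tau — zeta:collider[open]; beta:fork[blocks] ⇒ blocked
  5. eps ← beta → tau — beta:fork[blocks] ⇒ blocked
  6. eps ← beta → zeta ← phi → tau — beta:fork[blocks]; zeta:collider[open]; phi:fork[blocks] ⇒ blocked
All paths are blocked; eps ⊥ tau | {beta, delta, phi, zeta} holds.

Yes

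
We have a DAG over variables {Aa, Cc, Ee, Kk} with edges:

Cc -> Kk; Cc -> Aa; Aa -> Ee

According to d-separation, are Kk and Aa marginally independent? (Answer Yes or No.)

No — Kk and Aa are not d-separated given ∅.

The only undirected path from Kk to Aa is:
  1. Kk ← Cc → Aa — Cc:fork[open] ⇒ active
At least one path is unblocked, so d-separation fails.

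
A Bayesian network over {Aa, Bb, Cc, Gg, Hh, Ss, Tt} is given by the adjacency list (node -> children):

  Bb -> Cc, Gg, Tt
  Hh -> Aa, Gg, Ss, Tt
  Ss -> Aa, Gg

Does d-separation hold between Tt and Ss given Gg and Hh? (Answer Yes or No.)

6 paths connect Tt and Ss; each must be blocked for d-separation to hold:
Path 1: Tt ← Hh → Gg ← Ss
  Hh is a fork here and Hh is conditioned on, so the path is blocked at Hh.
Path 2: Tt ← Hh → Ss
  Hh is a fork here and Hh is conditioned on, so the path is blocked at Hh.
Path 3: Tt ← Hh → Aa ← Ss
  Hh is a fork here and Hh is conditioned on, so the path is blocked at Hh.
Path 4: Tt ← Bb → Gg ← Ss
  Bb is a fork and Bb is not conditioned on; Gg is a collider and Gg is conditioned on, which opens it — no node blocks this path, so it is active.
Path 5: Tt ← Bb → Gg ← Hh → Ss
  Hh is a fork here and Hh is conditioned on, so the path is blocked at Hh.
Path 6: Tt ← Bb → Gg ← Hh → Aa ← Ss
  Hh is a fork here and Hh is conditioned on, so the path is blocked at Hh.
Because an active path exists, Tt and Ss are not d-separated.

No — Tt and Ss are not d-separated given {Gg, Hh}.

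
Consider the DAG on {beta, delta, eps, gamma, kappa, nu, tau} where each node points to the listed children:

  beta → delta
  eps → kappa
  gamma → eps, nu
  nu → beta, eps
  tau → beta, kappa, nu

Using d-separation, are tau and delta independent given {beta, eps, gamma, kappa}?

Enumerating the 4 paths from tau to delta and testing each for blocking by {beta, eps, gamma, kappa}:
Path 1: tau → beta → delta
  beta is a chain here and beta is conditioned on, so the path is blocked at beta.
Path 2: tau → nu → beta → delta
  beta is a chain here and beta is conditioned on, so the path is blocked at beta.
Path 3: tau → kappa ← eps ← nu → beta → delta
  eps is a chain here and eps is conditioned on, so the path is blocked at eps.
Path 4: tau → kappa ← eps ← gamma → nu → beta → delta
  eps is a chain here and eps is conditioned on, so the path is blocked at eps.
Since every path is blocked, d-separation holds.

Yes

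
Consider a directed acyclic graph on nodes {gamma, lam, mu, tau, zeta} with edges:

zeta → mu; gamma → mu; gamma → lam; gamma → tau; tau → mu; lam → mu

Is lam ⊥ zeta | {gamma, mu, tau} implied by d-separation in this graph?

No

Enumerating the 3 paths from lam to zeta and testing each for blocking by {gamma, mu, tau}:
Path 1: lam → mu ← zeta
  mu is a collider and mu is conditioned on, which opens it — no node blocks this path, so it is active.
Path 2: lam ← gamma → tau → mu ← zeta
  gamma is a fork here and gamma is conditioned on, so the path is blocked at gamma.
Path 3: lam ← gamma → mu ← zeta
  gamma is a fork here and gamma is conditioned on, so the path is blocked at gamma.
Since the path lam → mu ← zeta is active, lam and zeta are not d-separated given {gamma, mu, tau}.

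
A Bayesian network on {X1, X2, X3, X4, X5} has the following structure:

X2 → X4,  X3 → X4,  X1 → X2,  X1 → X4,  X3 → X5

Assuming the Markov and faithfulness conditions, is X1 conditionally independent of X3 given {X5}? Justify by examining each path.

We examine all 2 paths between X1 and X3:
Path 1: X1 → X4 ← X3
  X4 is a collider here and neither X4 nor any of its descendants is conditioned on, so the collider stays closed — the path is blocked at X4.
Path 2: X1 → X2 → X4 ← X3
  X4 is a collider here and neither X4 nor any of its descendants is conditioned on, so the collider stays closed — the path is blocked at X4.
Every path is blocked, so X1 and X3 are d-separated given {X5}.

Yes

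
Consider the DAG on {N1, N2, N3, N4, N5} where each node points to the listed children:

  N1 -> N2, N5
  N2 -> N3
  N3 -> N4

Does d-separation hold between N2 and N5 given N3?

No — N2 and N5 are not d-separated given {N3}.

Only one path connects N2 and N5:
Path 1: N2 ← N1 → N5
  N1 is a fork and N1 is not conditioned on — no node blocks this path, so it is active.
Because an active path exists, N2 and N5 are not d-separated.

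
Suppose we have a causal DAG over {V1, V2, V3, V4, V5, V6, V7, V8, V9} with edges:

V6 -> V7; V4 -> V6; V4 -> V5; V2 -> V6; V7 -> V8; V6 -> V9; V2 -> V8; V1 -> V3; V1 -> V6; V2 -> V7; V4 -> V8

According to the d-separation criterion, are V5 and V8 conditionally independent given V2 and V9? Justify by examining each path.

5 paths connect V5 and V8; each must be blocked for d-separation to hold:
Path 1: V5 ← V4 → V8
  V4 is a fork and V4 is not conditioned on — no node blocks this path, so it is active.
Path 2: V5 ← V4 → V6 → V7 → V8
  V4 is a fork and V4 is not conditioned on; V6 is a chain and V6 is not conditioned on; V7 is a chain and V7 is not conditioned on — no node blocks this path, so it is active.
Path 3: V5 ← V4 → V6 → V7 ← V2 → V8
  V7 is a collider here and neither V7 nor any of its descendants is conditioned on, so the collider stays closed — the path is blocked at V7.
Path 4: V5 ← V4 → V6 ← V2 → V8
  V2 is a fork here and V2 is conditioned on, so the path is blocked at V2.
Path 5: V5 ← V4 → V6 ← V2 → V7 → V8
  V2 is a fork here and V2 is conditioned on, so the path is blocked at V2.
At least one path is unblocked, so d-separation fails.

No — V5 and V8 are not d-separated given {V2, V9}.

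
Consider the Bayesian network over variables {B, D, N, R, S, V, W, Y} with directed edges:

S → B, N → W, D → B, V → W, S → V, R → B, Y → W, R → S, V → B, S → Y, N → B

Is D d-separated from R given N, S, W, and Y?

6 paths connect D and R; each must be blocked for d-separation to hold:
  1. D → B ← N → W ← Y ← S ← R — B:collider[blocks]; N:fork[blocks]; W:collider[open]; Y:chain[blocks]; S:chain[blocks] ⇒ blocked
  2. D → B ← N → W ← V ← S ← R — B:collider[blocks]; N:fork[blocks]; W:collider[open]; V:chain[open]; S:chain[blocks] ⇒ blocked
  3. D → B ← R — B:collider[blocks] ⇒ blocked
  4. D → B ← S ← R — B:collider[blocks]; S:chain[blocks] ⇒ blocked
  5. D → B ← V ← S ← R — B:collider[blocks]; V:chain[open]; S:chain[blocks] ⇒ blocked
  6. D → B ← V → W ← Y ← S ← R — B:collider[blocks]; V:fork[open]; W:collider[open]; Y:chain[blocks]; S:chain[blocks] ⇒ blocked
Since every path is blocked, d-separation holds.

Yes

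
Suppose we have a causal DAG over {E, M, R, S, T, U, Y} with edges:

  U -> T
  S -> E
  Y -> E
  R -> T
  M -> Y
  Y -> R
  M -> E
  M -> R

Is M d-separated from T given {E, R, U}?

Yes — M and T are d-separated given {E, R, U}.

Enumerating the 3 paths from M to T and testing each for blocking by {E, R, U}:
Path 1: M → Y → R → T
  R is a chain here and R is conditioned on, so the path is blocked at R.
Path 2: M → R → T
  R is a chain here and R is conditioned on, so the path is blocked at R.
Path 3: M → E ← Y → R → T
  R is a chain here and R is conditioned on, so the path is blocked at R.
Every path is blocked, so M and T are d-separated given {E, R, U}.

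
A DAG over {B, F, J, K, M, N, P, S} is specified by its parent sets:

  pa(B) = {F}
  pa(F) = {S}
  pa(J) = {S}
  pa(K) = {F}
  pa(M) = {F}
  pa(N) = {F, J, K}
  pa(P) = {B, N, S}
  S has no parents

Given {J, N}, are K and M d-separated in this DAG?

There are 6 undirected paths between K and M; checking each against the conditioning set {J, N}:
  1. K ← F → M — F:fork[open] ⇒ active
  2. K → N ← F → M — N:collider[open]; F:fork[open] ⇒ active
  3. K → N ← J ← S → F → M — N:collider[open]; J:chain[blocks]; S:fork[open]; F:chain[open] ⇒ blocked
  4. K → N ← J ← S → P ← B ← F → M — N:collider[open]; J:chain[blocks]; S:fork[open]; P:collider[blocks]; B:chain[open]; F:fork[open] ⇒ blocked
  5. K → N → P ← B ← F → M — N:chain[blocks]; P:collider[blocks]; B:chain[open]; F:fork[open] ⇒ blocked
  6. K → N → P ← S → F → M — N:chain[blocks]; P:collider[blocks]; S:fork[open]; F:chain[open] ⇒ blocked
Since the path K ← F → M is active, K and M are not d-separated given {J, N}.

No — K and M are not d-separated given {J, N}.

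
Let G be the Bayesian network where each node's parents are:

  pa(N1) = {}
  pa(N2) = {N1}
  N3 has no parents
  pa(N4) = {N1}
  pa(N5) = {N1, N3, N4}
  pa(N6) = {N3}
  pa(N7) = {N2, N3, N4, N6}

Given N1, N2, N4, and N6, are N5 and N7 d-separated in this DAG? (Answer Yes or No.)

6 paths connect N5 and N7; each must be blocked for d-separation to hold:
  1. N5 ← N3 → N6 → N7 — N3:fork[open]; N6:chain[blocks] ⇒ blocked
  2. N5 ← N3 → N7 — N3:fork[open] ⇒ active
  3. N5 ← N1 → N2 → N7 — N1:fork[blocks]; N2:chain[blocks] ⇒ blocked
  4. N5 ← N1 → N4 → N7 — N1:fork[blocks]; N4:chain[blocks] ⇒ blocked
  5. N5 ← N4 → N7 — N4:fork[blocks] ⇒ blocked
  6. N5 ← N4 ← N1 → N2 → N7 — N4:chain[blocks]; N1:fork[blocks]; N2:chain[blocks] ⇒ blocked
Because an active path exists, N5 and N7 are not d-separated.

No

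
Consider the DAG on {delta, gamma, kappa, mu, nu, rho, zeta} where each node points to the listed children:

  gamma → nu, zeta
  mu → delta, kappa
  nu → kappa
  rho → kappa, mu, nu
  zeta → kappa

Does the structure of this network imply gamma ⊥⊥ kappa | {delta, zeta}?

No — gamma and kappa are not d-separated given {delta, zeta}.

Enumerating the 4 paths from gamma to kappa and testing each for blocking by {delta, zeta}:
Path 1: gamma → nu ← rho → kappa
  nu is a collider here and neither nu nor any of its descendants is conditioned on, so the collider stays closed — the path is blocked at nu.
Path 2: gamma → nu ← rho → mu → kappa
  nu is a collider here and neither nu nor any of its descendants is conditioned on, so the collider stays closed — the path is blocked at nu.
Path 3: gamma → nu → kappa
  nu is a chain and nu is not conditioned on — no node blocks this path, so it is active.
Path 4: gamma → zeta → kappa
  zeta is a chain here and zeta is conditioned on, so the path is blocked at zeta.
Since the path gamma → nu → kappa is active, gamma and kappa are not d-separated given {delta, zeta}.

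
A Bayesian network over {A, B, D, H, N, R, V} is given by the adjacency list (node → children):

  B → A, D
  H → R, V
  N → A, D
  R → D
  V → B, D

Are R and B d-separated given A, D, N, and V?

No

Enumerating the 6 paths from R to B and testing each for blocking by {A, D, N, V}:
Path 1: R ← H → V → D ← N → A ← B
  V is a chain here and V is conditioned on, so the path is blocked at V.
Path 2: R ← H → V → D ← B
  V is a chain here and V is conditioned on, so the path is blocked at V.
Path 3: R ← H → V → B
  V is a chain here and V is conditioned on, so the path is blocked at V.
Path 4: R → D ← N → A ← B
  N is a fork here and N is conditioned on, so the path is blocked at N.
Path 5: R → D ← V → B
  V is a fork here and V is conditioned on, so the path is blocked at V.
Path 6: R → D ← B
  D is a collider and D is conditioned on, which opens it — no node blocks this path, so it is active.
Since the path R → D ← B is active, R and B are not d-separated given {A, D, N, V}.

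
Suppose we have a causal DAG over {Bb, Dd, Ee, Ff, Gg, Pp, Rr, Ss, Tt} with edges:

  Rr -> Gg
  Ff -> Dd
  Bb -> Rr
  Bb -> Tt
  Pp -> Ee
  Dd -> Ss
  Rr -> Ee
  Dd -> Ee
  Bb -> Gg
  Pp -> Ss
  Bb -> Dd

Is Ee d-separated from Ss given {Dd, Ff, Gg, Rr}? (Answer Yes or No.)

No

4 paths connect Ee and Ss; each must be blocked for d-separation to hold:
Path 1: Ee ← Dd → Ss
  Dd is a fork here and Dd is conditioned on, so the path is blocked at Dd.
Path 2: Ee ← Pp → Ss
  Pp is a fork and Pp is not conditioned on — no node blocks this path, so it is active.
Path 3: Ee ← Rr → Gg ← Bb → Dd → Ss
  Rr is a fork here and Rr is conditioned on, so the path is blocked at Rr.
Path 4: Ee ← Rr ← Bb → Dd → Ss
  Rr is a chain here and Rr is conditioned on, so the path is blocked at Rr.
Since the path Ee ← Pp → Ss is active, Ee and Ss are not d-separated given {Dd, Ff, Gg, Rr}.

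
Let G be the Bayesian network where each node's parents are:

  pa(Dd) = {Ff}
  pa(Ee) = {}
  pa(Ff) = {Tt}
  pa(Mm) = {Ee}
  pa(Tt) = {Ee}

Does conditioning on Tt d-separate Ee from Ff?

Only one path connects Ee and Ff:
Path 1: Ee → Tt → Ff
  Tt is a chain here and Tt is conditioned on, so the path is blocked at Tt.
Since every path is blocked, d-separation holds.

Yes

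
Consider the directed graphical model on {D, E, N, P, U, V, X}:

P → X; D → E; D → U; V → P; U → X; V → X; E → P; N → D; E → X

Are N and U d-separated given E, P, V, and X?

No

Enumerating the 4 paths from N to U and testing each for blocking by {E, P, V, X}:
Path 1: N → D → E → P → X ← U
  E is a chain here and E is conditioned on, so the path is blocked at E.
Path 2: N → D → E → P ← V → X ← U
  E is a chain here and E is conditioned on, so the path is blocked at E.
Path 3: N → D → E → X ← U
  E is a chain here and E is conditioned on, so the path is blocked at E.
Path 4: N → D → U
  D is a chain and D is not conditioned on — no node blocks this path, so it is active.
At least one path is unblocked, so d-separation fails.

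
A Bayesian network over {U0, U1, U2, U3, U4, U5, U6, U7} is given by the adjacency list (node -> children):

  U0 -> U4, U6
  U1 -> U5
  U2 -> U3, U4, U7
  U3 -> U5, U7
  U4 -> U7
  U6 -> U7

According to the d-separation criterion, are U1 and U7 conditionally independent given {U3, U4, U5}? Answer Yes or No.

Yes

There are 4 undirected paths between U1 and U7; checking each against the conditioning set {U3, U4, U5}:
Path 1: U1 → U5 ← U3 ← U2 → U7
  U3 is a chain here and U3 is conditioned on, so the path is blocked at U3.
Path 2: U1 → U5 ← U3 ← U2 → U4 → U7
  U3 is a chain here and U3 is conditioned on, so the path is blocked at U3.
Path 3: U1 → U5 ← U3 ← U2 → U4 ← U0 → U6 → U7
  U3 is a chain here and U3 is conditioned on, so the path is blocked at U3.
Path 4: U1 → U5 ← U3 → U7
  U3 is a fork here and U3 is conditioned on, so the path is blocked at U3.
All paths are blocked; U1 ⊥ U7 | {U3, U4, U5} holds.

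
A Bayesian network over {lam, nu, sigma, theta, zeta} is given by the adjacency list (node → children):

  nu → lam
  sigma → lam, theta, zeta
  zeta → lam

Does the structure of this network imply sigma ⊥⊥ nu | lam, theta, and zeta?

No

We examine all 2 paths between sigma and nu:
  1. sigma → lam ← nu — lam:collider[open] ⇒ active
  2. sigma → zeta → lam ← nu — zeta:chain[blocks]; lam:collider[open] ⇒ blocked
Because an active path exists, sigma and nu are not d-separated.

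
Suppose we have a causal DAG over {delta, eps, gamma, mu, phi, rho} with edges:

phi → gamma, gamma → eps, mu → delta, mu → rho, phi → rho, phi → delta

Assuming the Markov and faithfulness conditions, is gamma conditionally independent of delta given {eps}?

2 paths connect gamma and delta; each must be blocked for d-separation to hold:
  1. gamma ← phi → delta — phi:fork[open] ⇒ active
  2. gamma ← phi → rho ← mu → delta — phi:fork[open]; rho:collider[blocks]; mu:fork[open] ⇒ blocked
Because an active path exists, gamma and delta are not d-separated.

No — gamma and delta are not d-separated given {eps}.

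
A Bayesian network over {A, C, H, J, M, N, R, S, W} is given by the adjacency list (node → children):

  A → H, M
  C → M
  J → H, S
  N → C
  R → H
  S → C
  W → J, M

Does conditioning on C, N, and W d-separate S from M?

There are 3 undirected paths between S and M; checking each against the conditioning set {C, N, W}:
  1. S → C → M — C:chain[blocks] ⇒ blocked
  2. S ← J → H ← A → M — J:fork[open]; H:collider[blocks]; A:fork[open] ⇒ blocked
  3. S ← J ← W → M — J:chain[open]; W:fork[blocks] ⇒ blocked
All paths are blocked; S ⊥ M | {C, N, W} holds.

Yes — S and M are d-separated given {C, N, W}.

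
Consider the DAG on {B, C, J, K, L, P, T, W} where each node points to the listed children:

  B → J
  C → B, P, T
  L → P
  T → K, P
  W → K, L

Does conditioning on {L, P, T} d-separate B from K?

Enumerating the 4 paths from B to K and testing each for blocking by {L, P, T}:
Path 1: B ← C → P ← L ← W → K
  L is a chain here and L is conditioned on, so the path is blocked at L.
Path 2: B ← C → P ← T → K
  T is a fork here and T is conditioned on, so the path is blocked at T.
Path 3: B ← C → T → P ← L ← W → K
  T is a chain here and T is conditioned on, so the path is blocked at T.
Path 4: B ← C → T → K
  T is a chain here and T is conditioned on, so the path is blocked at T.
All paths are blocked; B ⊥ K | {L, P, T} holds.

Yes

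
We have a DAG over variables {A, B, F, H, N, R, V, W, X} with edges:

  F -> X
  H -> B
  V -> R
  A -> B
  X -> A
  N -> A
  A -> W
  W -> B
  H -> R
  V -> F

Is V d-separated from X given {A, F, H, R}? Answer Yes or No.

3 paths connect V and X; each must be blocked for d-separation to hold:
Path 1: V → F → X
  F is a chain here and F is conditioned on, so the path is blocked at F.
Path 2: V → R ← H → B ← A ← X
  H is a fork here and H is conditioned on, so the path is blocked at H.
Path 3: V → R ← H → B ← W ← A ← X
  H is a fork here and H is conditioned on, so the path is blocked at H.
All paths are blocked; V ⊥ X | {A, F, H, R} holds.

Yes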